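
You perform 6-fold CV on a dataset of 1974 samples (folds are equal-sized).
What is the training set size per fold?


Each validation fold has 1974/6 = 329 samples. Training set = 1974 - 329 = 1645.

1645


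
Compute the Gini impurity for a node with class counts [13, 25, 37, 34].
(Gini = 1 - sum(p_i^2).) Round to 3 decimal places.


Total = 109. Proportions: 13/109, 25/109, 37/109, 34/109. sum(p_i^2) = 0.2794. Gini = 1 - 0.2794 = 0.7206, which rounds to 0.721.

0.721


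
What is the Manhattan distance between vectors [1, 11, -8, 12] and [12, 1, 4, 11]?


d = sum of absolute differences: |1-12|=11 + |11-1|=10 + |-8-4|=12 + |12-11|=1 = 34.

34


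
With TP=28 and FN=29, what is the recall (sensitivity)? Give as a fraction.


Recall = TP / (TP + FN) = 28 / 57 = 28/57.

28/57


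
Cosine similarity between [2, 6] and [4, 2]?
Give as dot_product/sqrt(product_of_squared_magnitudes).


dot = 20. |a|^2 = 40, |b|^2 = 20. cos = 20/sqrt(800).

20/sqrt(800)


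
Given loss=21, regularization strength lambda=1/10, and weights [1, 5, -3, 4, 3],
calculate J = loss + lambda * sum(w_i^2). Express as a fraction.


L2 sq norm = sum(w^2) = 60. J = 21 + 1/10 * 60 = 27.

27


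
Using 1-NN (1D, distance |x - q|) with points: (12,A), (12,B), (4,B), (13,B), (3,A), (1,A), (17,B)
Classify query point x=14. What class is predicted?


Distances: |12-14|=2, |12-14|=2, |4-14|=10, |13-14|=1, |3-14|=11, |1-14|=13, |17-14|=3. 1 nearest: (13,B). Counts: {'B': 1}. Majority class: B.

B


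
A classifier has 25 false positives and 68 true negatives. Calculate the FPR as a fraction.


FPR = FP / (FP + TN) = 25 / 93 = 25/93.

25/93


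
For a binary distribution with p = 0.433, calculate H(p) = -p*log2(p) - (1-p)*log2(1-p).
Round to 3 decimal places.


H = -0.433*log2(0.433) - 0.567*log2(0.567) = 0.987.

0.987


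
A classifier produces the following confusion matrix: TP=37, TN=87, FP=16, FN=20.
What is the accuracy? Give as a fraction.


Accuracy = (TP + TN) / (TP + TN + FP + FN) = (37 + 87) / 160 = 31/40.

31/40


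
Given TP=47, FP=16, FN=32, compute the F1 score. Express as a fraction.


Precision = 47/63 = 47/63. Recall = 47/79 = 47/79. F1 = 2*P*R/(P+R) = 47/71.

47/71


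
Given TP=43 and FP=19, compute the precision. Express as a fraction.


Precision = TP / (TP + FP) = 43 / 62 = 43/62.

43/62


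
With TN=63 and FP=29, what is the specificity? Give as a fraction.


Specificity = TN / (TN + FP) = 63 / 92 = 63/92.

63/92


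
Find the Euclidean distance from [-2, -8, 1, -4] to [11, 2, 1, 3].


d = sqrt(sum of squared differences). (-2-11)^2=169, (-8-2)^2=100, (1-1)^2=0, (-4-3)^2=49. Sum = 318.

sqrt(318)


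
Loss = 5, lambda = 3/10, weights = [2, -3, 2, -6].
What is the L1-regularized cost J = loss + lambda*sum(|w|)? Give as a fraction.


L1 norm = sum(|w|) = 13. J = 5 + 3/10 * 13 = 89/10.

89/10


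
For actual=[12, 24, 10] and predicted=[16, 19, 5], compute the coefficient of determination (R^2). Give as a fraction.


Mean(y) = 46/3. SS_res = 66. SS_tot = 344/3. R^2 = 1 - 66/(344/3) = 73/172.

73/172


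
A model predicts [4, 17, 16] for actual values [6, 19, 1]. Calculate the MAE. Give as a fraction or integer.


MAE = (1/3) * (|6-4|=2 + |19-17|=2 + |1-16|=15). Sum = 19. MAE = 19/3.

19/3


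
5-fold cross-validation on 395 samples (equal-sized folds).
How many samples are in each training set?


Each validation fold has 395/5 = 79 samples. Training set = 395 - 79 = 316.

316


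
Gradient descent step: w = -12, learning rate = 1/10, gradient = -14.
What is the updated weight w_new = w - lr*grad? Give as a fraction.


w_new = -12 - 1/10 * -14 = -12 - -7/5 = -53/5.

-53/5


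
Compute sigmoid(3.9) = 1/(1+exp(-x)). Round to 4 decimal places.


sigma(3.9) = 1/(1+e^(-3.9)) = 1/(1+0.020242) = 1/1.020242 = 0.9802.

0.9802


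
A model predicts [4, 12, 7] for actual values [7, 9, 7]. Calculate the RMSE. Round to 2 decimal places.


MSE = 6.0000. RMSE = sqrt(6.0000) = 2.45.

2.45


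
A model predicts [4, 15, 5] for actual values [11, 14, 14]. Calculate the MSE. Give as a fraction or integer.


MSE = (1/3) * ((11-4)^2=49 + (14-15)^2=1 + (14-5)^2=81). Sum = 131. MSE = 131/3.

131/3


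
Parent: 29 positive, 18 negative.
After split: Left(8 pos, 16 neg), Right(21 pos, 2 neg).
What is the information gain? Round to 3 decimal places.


H(parent) = 0.9601. H(left) = 0.9183, H(right) = 0.4262. Weighted = (24/47)*0.9183 + (23/47)*0.4262 = 0.6775. IG = 0.9601 - 0.6775 = 0.2826, which rounds to 0.283.

0.283


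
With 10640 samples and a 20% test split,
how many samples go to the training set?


Test set = 10640 * 20% = 2128. Training set = 10640 - 2128 = 8512.

8512


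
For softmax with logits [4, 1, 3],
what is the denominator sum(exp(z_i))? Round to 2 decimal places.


Denom = e^4=54.5982 + e^1=2.7183 + e^3=20.0855. Sum = 77.4020, which rounds to 77.40.

77.40


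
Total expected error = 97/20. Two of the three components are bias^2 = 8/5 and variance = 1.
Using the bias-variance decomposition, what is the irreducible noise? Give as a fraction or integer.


Total error = bias^2 + variance + irreducible noise. So irreducible noise = 97/20 - 8/5 - 1 = 9/4.

9/4


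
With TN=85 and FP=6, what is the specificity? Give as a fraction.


Specificity = TN / (TN + FP) = 85 / 91 = 85/91.

85/91


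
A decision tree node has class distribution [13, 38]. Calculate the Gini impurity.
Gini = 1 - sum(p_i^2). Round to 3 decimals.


Total = 51. Proportions: 13/51, 38/51. sum(p_i^2) = 0.6201. Gini = 1 - 0.6201 = 0.3799, which rounds to 0.380.

0.380


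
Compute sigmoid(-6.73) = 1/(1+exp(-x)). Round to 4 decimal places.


sigma(-6.73) = 1/(1+e^(6.73)) = 1/(1+837.147266) = 1/838.147266 = 0.0012.

0.0012


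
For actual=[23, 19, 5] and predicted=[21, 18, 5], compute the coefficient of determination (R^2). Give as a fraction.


Mean(y) = 47/3. SS_res = 5. SS_tot = 536/3. R^2 = 1 - 5/(536/3) = 521/536.

521/536


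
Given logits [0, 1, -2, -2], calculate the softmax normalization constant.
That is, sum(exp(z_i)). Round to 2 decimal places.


Denom = e^0=1.0000 + e^1=2.7183 + e^-2=0.1353 + e^-2=0.1353. Sum = 3.9889, which rounds to 3.99.

3.99


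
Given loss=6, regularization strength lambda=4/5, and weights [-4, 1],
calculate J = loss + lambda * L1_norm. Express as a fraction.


L1 norm = sum(|w|) = 5. J = 6 + 4/5 * 5 = 10.

10


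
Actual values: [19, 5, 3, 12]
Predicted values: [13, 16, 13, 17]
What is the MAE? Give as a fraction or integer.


MAE = (1/4) * (|19-13|=6 + |5-16|=11 + |3-13|=10 + |12-17|=5). Sum = 32. MAE = 8.

8


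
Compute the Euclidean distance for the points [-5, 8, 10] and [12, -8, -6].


d = sqrt(sum of squared differences). (-5-12)^2=289, (8--8)^2=256, (10--6)^2=256. Sum = 801.

sqrt(801)


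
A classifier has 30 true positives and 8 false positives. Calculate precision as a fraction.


Precision = TP / (TP + FP) = 30 / 38 = 15/19.

15/19


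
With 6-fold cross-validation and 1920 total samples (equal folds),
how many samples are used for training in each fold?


Each validation fold has 1920/6 = 320 samples. Training set = 1920 - 320 = 1600.

1600


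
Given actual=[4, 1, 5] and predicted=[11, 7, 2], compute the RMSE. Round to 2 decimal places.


MSE = 31.3333. RMSE = sqrt(31.3333) = 5.60.

5.60


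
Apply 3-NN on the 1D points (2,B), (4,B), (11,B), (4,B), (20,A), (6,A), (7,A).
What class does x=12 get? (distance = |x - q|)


Distances: |2-12|=10, |4-12|=8, |11-12|=1, |4-12|=8, |20-12|=8, |6-12|=6, |7-12|=5. 3 nearest: (11,B), (7,A), (6,A). Counts: {'B': 1, 'A': 2}. Majority class: A.

A


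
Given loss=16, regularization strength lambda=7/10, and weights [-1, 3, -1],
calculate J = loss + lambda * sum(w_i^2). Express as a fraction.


L2 sq norm = sum(w^2) = 11. J = 16 + 7/10 * 11 = 237/10.

237/10


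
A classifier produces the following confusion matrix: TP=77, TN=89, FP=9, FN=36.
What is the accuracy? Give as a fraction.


Accuracy = (TP + TN) / (TP + TN + FP + FN) = (77 + 89) / 211 = 166/211.

166/211


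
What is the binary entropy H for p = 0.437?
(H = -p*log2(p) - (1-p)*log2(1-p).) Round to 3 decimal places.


H = -0.437*log2(0.437) - 0.563*log2(0.563) = 0.989.

0.989


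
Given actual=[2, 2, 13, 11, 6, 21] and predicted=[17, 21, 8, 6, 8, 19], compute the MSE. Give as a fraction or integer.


MSE = (1/6) * ((2-17)^2=225 + (2-21)^2=361 + (13-8)^2=25 + (11-6)^2=25 + (6-8)^2=4 + (21-19)^2=4). Sum = 644. MSE = 322/3.

322/3


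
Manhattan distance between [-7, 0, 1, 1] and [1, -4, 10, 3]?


d = sum of absolute differences: |-7-1|=8 + |0--4|=4 + |1-10|=9 + |1-3|=2 = 23.

23


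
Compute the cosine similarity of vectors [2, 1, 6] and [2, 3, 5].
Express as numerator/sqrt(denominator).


dot = 37. |a|^2 = 41, |b|^2 = 38. cos = 37/sqrt(1558).

37/sqrt(1558)


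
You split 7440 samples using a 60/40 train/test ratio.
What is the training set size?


Test set = 7440 * 40% = 2976. Training set = 7440 - 2976 = 4464.

4464


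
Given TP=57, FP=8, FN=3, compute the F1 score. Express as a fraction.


Precision = 57/65 = 57/65. Recall = 57/60 = 19/20. F1 = 2*P*R/(P+R) = 114/125.

114/125


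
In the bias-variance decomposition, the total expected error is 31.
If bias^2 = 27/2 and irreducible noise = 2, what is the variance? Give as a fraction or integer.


Total error = bias^2 + variance + irreducible noise. So variance = 31 - 27/2 - 2 = 31/2.

31/2


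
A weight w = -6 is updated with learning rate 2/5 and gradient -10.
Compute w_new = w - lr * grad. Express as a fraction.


w_new = -6 - 2/5 * -10 = -6 - -4 = -2.

-2


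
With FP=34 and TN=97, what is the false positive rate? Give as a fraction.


FPR = FP / (FP + TN) = 34 / 131 = 34/131.

34/131


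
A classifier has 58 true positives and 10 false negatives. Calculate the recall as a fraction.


Recall = TP / (TP + FN) = 58 / 68 = 29/34.

29/34


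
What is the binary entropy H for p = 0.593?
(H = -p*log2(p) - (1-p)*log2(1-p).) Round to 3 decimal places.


H = -0.593*log2(0.593) - 0.407*log2(0.407) = 0.975.

0.975


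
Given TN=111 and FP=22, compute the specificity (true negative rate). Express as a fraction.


Specificity = TN / (TN + FP) = 111 / 133 = 111/133.

111/133


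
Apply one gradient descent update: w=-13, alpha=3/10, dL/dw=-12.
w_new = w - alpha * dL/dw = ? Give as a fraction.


w_new = -13 - 3/10 * -12 = -13 - -18/5 = -47/5.

-47/5


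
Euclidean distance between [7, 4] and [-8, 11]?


d = sqrt(sum of squared differences). (7--8)^2=225, (4-11)^2=49. Sum = 274.

sqrt(274)


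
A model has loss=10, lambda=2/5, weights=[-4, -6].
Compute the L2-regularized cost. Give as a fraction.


L2 sq norm = sum(w^2) = 52. J = 10 + 2/5 * 52 = 154/5.

154/5


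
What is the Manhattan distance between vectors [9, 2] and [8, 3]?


d = sum of absolute differences: |9-8|=1 + |2-3|=1 = 2.

2


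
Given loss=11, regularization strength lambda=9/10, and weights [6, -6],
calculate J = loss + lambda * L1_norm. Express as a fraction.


L1 norm = sum(|w|) = 12. J = 11 + 9/10 * 12 = 109/5.

109/5


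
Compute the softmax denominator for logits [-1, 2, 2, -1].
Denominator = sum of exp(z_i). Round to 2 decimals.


Denom = e^-1=0.3679 + e^2=7.3891 + e^2=7.3891 + e^-1=0.3679. Sum = 15.5140, which rounds to 15.51.

15.51


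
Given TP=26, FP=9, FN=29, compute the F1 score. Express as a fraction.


Precision = 26/35 = 26/35. Recall = 26/55 = 26/55. F1 = 2*P*R/(P+R) = 26/45.

26/45


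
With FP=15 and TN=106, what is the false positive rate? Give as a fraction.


FPR = FP / (FP + TN) = 15 / 121 = 15/121.

15/121


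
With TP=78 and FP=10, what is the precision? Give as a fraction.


Precision = TP / (TP + FP) = 78 / 88 = 39/44.

39/44


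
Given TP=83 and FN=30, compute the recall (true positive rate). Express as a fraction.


Recall = TP / (TP + FN) = 83 / 113 = 83/113.

83/113


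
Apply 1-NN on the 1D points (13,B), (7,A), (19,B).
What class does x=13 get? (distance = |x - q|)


Distances: |13-13|=0, |7-13|=6, |19-13|=6. 1 nearest: (13,B). Counts: {'B': 1}. Majority class: B.

B


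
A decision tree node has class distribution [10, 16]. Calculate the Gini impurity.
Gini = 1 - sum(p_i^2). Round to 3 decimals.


Total = 26. Proportions: 10/26, 16/26. sum(p_i^2) = 0.5266. Gini = 1 - 0.5266 = 0.4734, which rounds to 0.473.

0.473


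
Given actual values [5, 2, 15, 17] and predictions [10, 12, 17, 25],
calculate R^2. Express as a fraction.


Mean(y) = 39/4. SS_res = 193. SS_tot = 651/4. R^2 = 1 - 193/(651/4) = -121/651.

-121/651


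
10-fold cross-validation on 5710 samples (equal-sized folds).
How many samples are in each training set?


Each validation fold has 5710/10 = 571 samples. Training set = 5710 - 571 = 5139.

5139


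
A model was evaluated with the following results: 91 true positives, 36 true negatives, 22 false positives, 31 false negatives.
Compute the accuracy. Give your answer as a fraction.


Accuracy = (TP + TN) / (TP + TN + FP + FN) = (91 + 36) / 180 = 127/180.

127/180


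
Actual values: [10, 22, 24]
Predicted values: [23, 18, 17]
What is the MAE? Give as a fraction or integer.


MAE = (1/3) * (|10-23|=13 + |22-18|=4 + |24-17|=7). Sum = 24. MAE = 8.

8


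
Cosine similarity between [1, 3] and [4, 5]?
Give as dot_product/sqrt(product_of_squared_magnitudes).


dot = 19. |a|^2 = 10, |b|^2 = 41. cos = 19/sqrt(410).

19/sqrt(410)


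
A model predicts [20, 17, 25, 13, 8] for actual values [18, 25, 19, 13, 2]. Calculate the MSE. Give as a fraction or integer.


MSE = (1/5) * ((18-20)^2=4 + (25-17)^2=64 + (19-25)^2=36 + (13-13)^2=0 + (2-8)^2=36). Sum = 140. MSE = 28.

28


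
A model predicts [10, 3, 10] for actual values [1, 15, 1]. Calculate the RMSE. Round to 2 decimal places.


MSE = 102.0000. RMSE = sqrt(102.0000) = 10.10.

10.10


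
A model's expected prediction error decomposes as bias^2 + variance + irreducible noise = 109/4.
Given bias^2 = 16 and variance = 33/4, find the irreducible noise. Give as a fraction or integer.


Total error = bias^2 + variance + irreducible noise. So irreducible noise = 109/4 - 16 - 33/4 = 3.

3


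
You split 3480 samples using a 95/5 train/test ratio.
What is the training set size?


Test set = 3480 * 5% = 174. Training set = 3480 - 174 = 3306.

3306


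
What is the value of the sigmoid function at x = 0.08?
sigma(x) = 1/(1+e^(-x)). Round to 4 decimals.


sigma(0.08) = 1/(1+e^(-0.08)) = 1/(1+0.923116) = 1/1.923116 = 0.5200.

0.5200


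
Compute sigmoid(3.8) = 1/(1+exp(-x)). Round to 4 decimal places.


sigma(3.8) = 1/(1+e^(-3.8)) = 1/(1+0.022371) = 1/1.022371 = 0.9781.

0.9781


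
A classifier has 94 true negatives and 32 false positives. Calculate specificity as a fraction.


Specificity = TN / (TN + FP) = 94 / 126 = 47/63.

47/63


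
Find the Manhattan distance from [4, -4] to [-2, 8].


d = sum of absolute differences: |4--2|=6 + |-4-8|=12 = 18.

18


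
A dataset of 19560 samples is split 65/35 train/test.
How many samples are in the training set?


Test set = 19560 * 35% = 6846. Training set = 19560 - 6846 = 12714.

12714


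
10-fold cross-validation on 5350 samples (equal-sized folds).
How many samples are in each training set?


Each validation fold has 5350/10 = 535 samples. Training set = 5350 - 535 = 4815.

4815


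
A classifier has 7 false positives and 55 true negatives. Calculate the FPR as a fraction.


FPR = FP / (FP + TN) = 7 / 62 = 7/62.

7/62


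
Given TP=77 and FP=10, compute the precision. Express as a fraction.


Precision = TP / (TP + FP) = 77 / 87 = 77/87.

77/87


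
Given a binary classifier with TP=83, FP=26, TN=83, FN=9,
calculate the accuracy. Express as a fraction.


Accuracy = (TP + TN) / (TP + TN + FP + FN) = (83 + 83) / 201 = 166/201.

166/201


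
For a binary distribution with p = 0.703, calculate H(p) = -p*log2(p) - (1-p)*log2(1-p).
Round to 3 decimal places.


H = -0.703*log2(0.703) - 0.297*log2(0.297) = 0.878.

0.878


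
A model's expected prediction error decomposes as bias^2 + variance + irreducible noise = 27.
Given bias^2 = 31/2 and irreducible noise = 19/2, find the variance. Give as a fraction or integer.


Total error = bias^2 + variance + irreducible noise. So variance = 27 - 31/2 - 19/2 = 2.

2


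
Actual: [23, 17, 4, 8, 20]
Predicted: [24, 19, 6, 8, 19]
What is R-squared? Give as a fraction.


Mean(y) = 72/5. SS_res = 10. SS_tot = 1306/5. R^2 = 1 - 10/(1306/5) = 628/653.

628/653


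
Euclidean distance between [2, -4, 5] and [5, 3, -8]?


d = sqrt(sum of squared differences). (2-5)^2=9, (-4-3)^2=49, (5--8)^2=169. Sum = 227.

sqrt(227)


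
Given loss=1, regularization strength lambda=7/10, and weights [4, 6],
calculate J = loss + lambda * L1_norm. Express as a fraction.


L1 norm = sum(|w|) = 10. J = 1 + 7/10 * 10 = 8.

8


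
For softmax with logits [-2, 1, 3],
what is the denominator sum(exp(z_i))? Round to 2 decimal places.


Denom = e^-2=0.1353 + e^1=2.7183 + e^3=20.0855. Sum = 22.9391, which rounds to 22.94.

22.94


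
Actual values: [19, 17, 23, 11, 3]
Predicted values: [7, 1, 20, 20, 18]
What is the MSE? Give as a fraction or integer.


MSE = (1/5) * ((19-7)^2=144 + (17-1)^2=256 + (23-20)^2=9 + (11-20)^2=81 + (3-18)^2=225). Sum = 715. MSE = 143.

143


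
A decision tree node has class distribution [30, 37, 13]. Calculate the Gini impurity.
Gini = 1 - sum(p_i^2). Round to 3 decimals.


Total = 80. Proportions: 30/80, 37/80, 13/80. sum(p_i^2) = 0.3809. Gini = 1 - 0.3809 = 0.6191, which rounds to 0.619.

0.619


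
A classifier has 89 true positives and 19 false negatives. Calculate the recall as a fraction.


Recall = TP / (TP + FN) = 89 / 108 = 89/108.

89/108


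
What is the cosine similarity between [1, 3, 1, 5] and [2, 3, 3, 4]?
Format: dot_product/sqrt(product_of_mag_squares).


dot = 34. |a|^2 = 36, |b|^2 = 38. cos = 34/sqrt(1368).

34/sqrt(1368)


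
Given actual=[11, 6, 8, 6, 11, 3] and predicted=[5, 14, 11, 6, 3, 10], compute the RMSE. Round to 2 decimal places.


MSE = 37.0000. RMSE = sqrt(37.0000) = 6.08.

6.08


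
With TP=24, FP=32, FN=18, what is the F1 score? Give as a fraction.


Precision = 24/56 = 3/7. Recall = 24/42 = 4/7. F1 = 2*P*R/(P+R) = 24/49.

24/49


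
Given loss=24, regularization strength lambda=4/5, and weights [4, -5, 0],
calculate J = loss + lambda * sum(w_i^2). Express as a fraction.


L2 sq norm = sum(w^2) = 41. J = 24 + 4/5 * 41 = 284/5.

284/5


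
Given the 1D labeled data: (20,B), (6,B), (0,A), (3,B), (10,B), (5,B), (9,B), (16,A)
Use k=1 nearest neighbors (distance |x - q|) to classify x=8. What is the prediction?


Distances: |20-8|=12, |6-8|=2, |0-8|=8, |3-8|=5, |10-8|=2, |5-8|=3, |9-8|=1, |16-8|=8. 1 nearest: (9,B). Counts: {'B': 1}. Majority class: B.

B


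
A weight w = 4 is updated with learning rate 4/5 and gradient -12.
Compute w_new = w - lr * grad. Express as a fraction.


w_new = 4 - 4/5 * -12 = 4 - -48/5 = 68/5.

68/5


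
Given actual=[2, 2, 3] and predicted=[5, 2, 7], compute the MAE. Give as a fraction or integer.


MAE = (1/3) * (|2-5|=3 + |2-2|=0 + |3-7|=4). Sum = 7. MAE = 7/3.

7/3


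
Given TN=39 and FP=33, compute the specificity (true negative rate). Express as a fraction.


Specificity = TN / (TN + FP) = 39 / 72 = 13/24.

13/24


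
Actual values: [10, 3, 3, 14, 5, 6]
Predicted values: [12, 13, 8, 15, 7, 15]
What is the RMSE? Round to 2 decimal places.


MSE = 35.8333. RMSE = sqrt(35.8333) = 5.99.

5.99


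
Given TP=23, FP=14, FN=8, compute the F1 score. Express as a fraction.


Precision = 23/37 = 23/37. Recall = 23/31 = 23/31. F1 = 2*P*R/(P+R) = 23/34.

23/34


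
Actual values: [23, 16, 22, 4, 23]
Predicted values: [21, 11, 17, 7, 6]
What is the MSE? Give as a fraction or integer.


MSE = (1/5) * ((23-21)^2=4 + (16-11)^2=25 + (22-17)^2=25 + (4-7)^2=9 + (23-6)^2=289). Sum = 352. MSE = 352/5.

352/5


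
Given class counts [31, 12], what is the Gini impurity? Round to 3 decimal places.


Total = 43. Proportions: 31/43, 12/43. sum(p_i^2) = 0.5976. Gini = 1 - 0.5976 = 0.4024, which rounds to 0.402.

0.402


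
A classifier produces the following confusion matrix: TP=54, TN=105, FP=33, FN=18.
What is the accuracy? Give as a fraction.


Accuracy = (TP + TN) / (TP + TN + FP + FN) = (54 + 105) / 210 = 53/70.

53/70


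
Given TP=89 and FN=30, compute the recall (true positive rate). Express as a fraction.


Recall = TP / (TP + FN) = 89 / 119 = 89/119.

89/119


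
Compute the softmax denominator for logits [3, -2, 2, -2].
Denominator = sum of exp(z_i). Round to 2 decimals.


Denom = e^3=20.0855 + e^-2=0.1353 + e^2=7.3891 + e^-2=0.1353. Sum = 27.7452, which rounds to 27.75.

27.75


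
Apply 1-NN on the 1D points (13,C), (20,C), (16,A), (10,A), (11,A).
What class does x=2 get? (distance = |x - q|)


Distances: |13-2|=11, |20-2|=18, |16-2|=14, |10-2|=8, |11-2|=9. 1 nearest: (10,A). Counts: {'A': 1}. Majority class: A.

A


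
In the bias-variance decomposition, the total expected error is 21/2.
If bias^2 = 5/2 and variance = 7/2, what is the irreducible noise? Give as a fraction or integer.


Total error = bias^2 + variance + irreducible noise. So irreducible noise = 21/2 - 5/2 - 7/2 = 9/2.

9/2


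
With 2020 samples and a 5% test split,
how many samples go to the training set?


Test set = 2020 * 5% = 101. Training set = 2020 - 101 = 1919.

1919


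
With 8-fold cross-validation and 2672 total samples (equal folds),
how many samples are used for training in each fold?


Each validation fold has 2672/8 = 334 samples. Training set = 2672 - 334 = 2338.

2338


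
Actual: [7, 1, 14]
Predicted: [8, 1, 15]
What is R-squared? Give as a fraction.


Mean(y) = 22/3. SS_res = 2. SS_tot = 254/3. R^2 = 1 - 2/(254/3) = 124/127.

124/127


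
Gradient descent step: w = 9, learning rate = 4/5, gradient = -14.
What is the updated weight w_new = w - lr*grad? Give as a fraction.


w_new = 9 - 4/5 * -14 = 9 - -56/5 = 101/5.

101/5


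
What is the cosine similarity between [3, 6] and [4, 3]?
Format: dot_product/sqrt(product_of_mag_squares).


dot = 30. |a|^2 = 45, |b|^2 = 25. cos = 30/sqrt(1125).

30/sqrt(1125)


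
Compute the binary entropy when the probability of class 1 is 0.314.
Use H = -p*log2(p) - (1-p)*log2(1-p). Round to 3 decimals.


H = -0.314*log2(0.314) - 0.686*log2(0.686) = 0.898.

0.898


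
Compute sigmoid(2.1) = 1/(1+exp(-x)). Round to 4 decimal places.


sigma(2.1) = 1/(1+e^(-2.1)) = 1/(1+0.122456) = 1/1.122456 = 0.8909.

0.8909


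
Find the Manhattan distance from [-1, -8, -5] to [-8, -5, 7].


d = sum of absolute differences: |-1--8|=7 + |-8--5|=3 + |-5-7|=12 = 22.

22


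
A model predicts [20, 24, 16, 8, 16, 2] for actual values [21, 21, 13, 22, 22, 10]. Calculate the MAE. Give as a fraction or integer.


MAE = (1/6) * (|21-20|=1 + |21-24|=3 + |13-16|=3 + |22-8|=14 + |22-16|=6 + |10-2|=8). Sum = 35. MAE = 35/6.

35/6


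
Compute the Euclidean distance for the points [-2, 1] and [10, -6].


d = sqrt(sum of squared differences). (-2-10)^2=144, (1--6)^2=49. Sum = 193.

sqrt(193)


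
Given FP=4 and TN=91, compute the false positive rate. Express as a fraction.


FPR = FP / (FP + TN) = 4 / 95 = 4/95.

4/95


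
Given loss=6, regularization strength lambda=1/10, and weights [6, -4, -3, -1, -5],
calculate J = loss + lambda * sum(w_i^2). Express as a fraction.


L2 sq norm = sum(w^2) = 87. J = 6 + 1/10 * 87 = 147/10.

147/10


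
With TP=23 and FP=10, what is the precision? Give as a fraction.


Precision = TP / (TP + FP) = 23 / 33 = 23/33.

23/33


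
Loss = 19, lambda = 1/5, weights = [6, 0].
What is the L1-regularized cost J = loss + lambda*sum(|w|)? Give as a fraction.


L1 norm = sum(|w|) = 6. J = 19 + 1/5 * 6 = 101/5.

101/5


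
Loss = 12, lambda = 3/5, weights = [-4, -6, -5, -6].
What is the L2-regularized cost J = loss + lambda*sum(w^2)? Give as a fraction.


L2 sq norm = sum(w^2) = 113. J = 12 + 3/5 * 113 = 399/5.

399/5


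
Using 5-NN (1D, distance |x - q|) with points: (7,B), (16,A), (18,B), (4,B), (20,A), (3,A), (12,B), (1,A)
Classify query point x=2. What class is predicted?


Distances: |7-2|=5, |16-2|=14, |18-2|=16, |4-2|=2, |20-2|=18, |3-2|=1, |12-2|=10, |1-2|=1. 5 nearest: (3,A), (1,A), (4,B), (7,B), (12,B). Counts: {'A': 2, 'B': 3}. Majority class: B.

B


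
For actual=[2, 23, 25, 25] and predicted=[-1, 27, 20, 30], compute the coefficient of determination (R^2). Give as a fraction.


Mean(y) = 75/4. SS_res = 75. SS_tot = 1507/4. R^2 = 1 - 75/(1507/4) = 1207/1507.

1207/1507


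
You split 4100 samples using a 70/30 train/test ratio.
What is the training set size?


Test set = 4100 * 30% = 1230. Training set = 4100 - 1230 = 2870.

2870


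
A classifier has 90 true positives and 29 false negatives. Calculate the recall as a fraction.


Recall = TP / (TP + FN) = 90 / 119 = 90/119.

90/119


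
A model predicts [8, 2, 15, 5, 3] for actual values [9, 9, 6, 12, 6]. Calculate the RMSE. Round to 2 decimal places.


MSE = 37.8000. RMSE = sqrt(37.8000) = 6.15.

6.15


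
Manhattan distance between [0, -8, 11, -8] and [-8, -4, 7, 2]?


d = sum of absolute differences: |0--8|=8 + |-8--4|=4 + |11-7|=4 + |-8-2|=10 = 26.

26


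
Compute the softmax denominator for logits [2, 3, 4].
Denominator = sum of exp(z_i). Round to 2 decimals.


Denom = e^2=7.3891 + e^3=20.0855 + e^4=54.5982. Sum = 82.0728, which rounds to 82.07.

82.07


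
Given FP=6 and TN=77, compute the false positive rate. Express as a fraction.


FPR = FP / (FP + TN) = 6 / 83 = 6/83.

6/83


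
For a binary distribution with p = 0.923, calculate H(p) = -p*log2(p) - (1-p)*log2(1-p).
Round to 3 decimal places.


H = -0.923*log2(0.923) - 0.077*log2(0.077) = 0.392.

0.392


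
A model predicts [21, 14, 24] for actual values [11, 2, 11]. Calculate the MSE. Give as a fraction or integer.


MSE = (1/3) * ((11-21)^2=100 + (2-14)^2=144 + (11-24)^2=169). Sum = 413. MSE = 413/3.

413/3


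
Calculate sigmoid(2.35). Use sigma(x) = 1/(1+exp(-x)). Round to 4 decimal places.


sigma(2.35) = 1/(1+e^(-2.35)) = 1/(1+0.095369) = 1/1.095369 = 0.9129.

0.9129


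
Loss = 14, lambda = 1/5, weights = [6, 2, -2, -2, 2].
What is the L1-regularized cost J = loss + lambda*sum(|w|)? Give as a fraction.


L1 norm = sum(|w|) = 14. J = 14 + 1/5 * 14 = 84/5.

84/5


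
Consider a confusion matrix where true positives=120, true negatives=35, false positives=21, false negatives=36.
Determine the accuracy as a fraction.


Accuracy = (TP + TN) / (TP + TN + FP + FN) = (120 + 35) / 212 = 155/212.

155/212


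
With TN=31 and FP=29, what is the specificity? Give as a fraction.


Specificity = TN / (TN + FP) = 31 / 60 = 31/60.

31/60


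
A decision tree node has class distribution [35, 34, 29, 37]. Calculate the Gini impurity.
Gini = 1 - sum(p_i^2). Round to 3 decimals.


Total = 135. Proportions: 35/135, 34/135, 29/135, 37/135. sum(p_i^2) = 0.2519. Gini = 1 - 0.2519 = 0.7481, which rounds to 0.748.

0.748


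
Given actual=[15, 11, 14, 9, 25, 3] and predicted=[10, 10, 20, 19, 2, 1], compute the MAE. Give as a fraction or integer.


MAE = (1/6) * (|15-10|=5 + |11-10|=1 + |14-20|=6 + |9-19|=10 + |25-2|=23 + |3-1|=2). Sum = 47. MAE = 47/6.

47/6


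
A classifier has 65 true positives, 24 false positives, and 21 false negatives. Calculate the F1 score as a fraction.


Precision = 65/89 = 65/89. Recall = 65/86 = 65/86. F1 = 2*P*R/(P+R) = 26/35.

26/35


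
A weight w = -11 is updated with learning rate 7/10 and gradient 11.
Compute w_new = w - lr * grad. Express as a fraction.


w_new = -11 - 7/10 * 11 = -11 - 77/10 = -187/10.

-187/10


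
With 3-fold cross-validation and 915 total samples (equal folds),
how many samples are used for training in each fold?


Each validation fold has 915/3 = 305 samples. Training set = 915 - 305 = 610.

610


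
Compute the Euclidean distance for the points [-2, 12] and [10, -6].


d = sqrt(sum of squared differences). (-2-10)^2=144, (12--6)^2=324. Sum = 468.

sqrt(468)


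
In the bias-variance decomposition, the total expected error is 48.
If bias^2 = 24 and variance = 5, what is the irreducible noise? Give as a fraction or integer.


Total error = bias^2 + variance + irreducible noise. So irreducible noise = 48 - 24 - 5 = 19.

19


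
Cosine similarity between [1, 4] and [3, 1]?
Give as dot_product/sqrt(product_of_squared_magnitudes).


dot = 7. |a|^2 = 17, |b|^2 = 10. cos = 7/sqrt(170).

7/sqrt(170)


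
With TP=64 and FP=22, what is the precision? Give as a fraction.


Precision = TP / (TP + FP) = 64 / 86 = 32/43.

32/43


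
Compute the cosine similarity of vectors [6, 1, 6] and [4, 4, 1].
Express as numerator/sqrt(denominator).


dot = 34. |a|^2 = 73, |b|^2 = 33. cos = 34/sqrt(2409).

34/sqrt(2409)


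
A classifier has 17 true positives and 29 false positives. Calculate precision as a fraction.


Precision = TP / (TP + FP) = 17 / 46 = 17/46.

17/46


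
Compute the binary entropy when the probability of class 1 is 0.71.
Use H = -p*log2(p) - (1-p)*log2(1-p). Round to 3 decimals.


H = -0.71*log2(0.71) - 0.29*log2(0.29) = 0.869.

0.869


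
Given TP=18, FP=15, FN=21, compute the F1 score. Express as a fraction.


Precision = 18/33 = 6/11. Recall = 18/39 = 6/13. F1 = 2*P*R/(P+R) = 1/2.

1/2


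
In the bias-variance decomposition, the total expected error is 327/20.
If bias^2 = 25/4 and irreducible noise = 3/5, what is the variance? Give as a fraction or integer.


Total error = bias^2 + variance + irreducible noise. So variance = 327/20 - 25/4 - 3/5 = 19/2.

19/2


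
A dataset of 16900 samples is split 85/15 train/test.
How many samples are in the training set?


Test set = 16900 * 15% = 2535. Training set = 16900 - 2535 = 14365.

14365


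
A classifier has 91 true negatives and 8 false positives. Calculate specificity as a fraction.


Specificity = TN / (TN + FP) = 91 / 99 = 91/99.

91/99


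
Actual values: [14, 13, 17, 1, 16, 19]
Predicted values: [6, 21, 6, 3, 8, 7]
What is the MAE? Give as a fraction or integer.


MAE = (1/6) * (|14-6|=8 + |13-21|=8 + |17-6|=11 + |1-3|=2 + |16-8|=8 + |19-7|=12). Sum = 49. MAE = 49/6.

49/6


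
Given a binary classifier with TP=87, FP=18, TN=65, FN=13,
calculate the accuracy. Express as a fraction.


Accuracy = (TP + TN) / (TP + TN + FP + FN) = (87 + 65) / 183 = 152/183.

152/183


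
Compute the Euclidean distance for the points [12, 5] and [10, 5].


d = sqrt(sum of squared differences). (12-10)^2=4, (5-5)^2=0. Sum = 4.

2


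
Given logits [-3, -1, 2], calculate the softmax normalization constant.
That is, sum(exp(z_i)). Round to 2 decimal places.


Denom = e^-3=0.0498 + e^-1=0.3679 + e^2=7.3891. Sum = 7.8068, which rounds to 7.81.

7.81


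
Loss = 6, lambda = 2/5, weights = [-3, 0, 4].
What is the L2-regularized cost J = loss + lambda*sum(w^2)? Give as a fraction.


L2 sq norm = sum(w^2) = 25. J = 6 + 2/5 * 25 = 16.

16


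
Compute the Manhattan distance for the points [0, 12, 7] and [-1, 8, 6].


d = sum of absolute differences: |0--1|=1 + |12-8|=4 + |7-6|=1 = 6.

6


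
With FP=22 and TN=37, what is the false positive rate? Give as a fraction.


FPR = FP / (FP + TN) = 22 / 59 = 22/59.

22/59


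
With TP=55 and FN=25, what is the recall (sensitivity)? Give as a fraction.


Recall = TP / (TP + FN) = 55 / 80 = 11/16.

11/16


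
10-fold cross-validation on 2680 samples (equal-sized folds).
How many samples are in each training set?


Each validation fold has 2680/10 = 268 samples. Training set = 2680 - 268 = 2412.

2412


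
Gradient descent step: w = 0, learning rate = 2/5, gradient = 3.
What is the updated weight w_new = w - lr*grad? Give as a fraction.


w_new = 0 - 2/5 * 3 = 0 - 6/5 = -6/5.

-6/5


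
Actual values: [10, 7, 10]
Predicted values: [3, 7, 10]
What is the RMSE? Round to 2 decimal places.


MSE = 16.3333. RMSE = sqrt(16.3333) = 4.04.

4.04


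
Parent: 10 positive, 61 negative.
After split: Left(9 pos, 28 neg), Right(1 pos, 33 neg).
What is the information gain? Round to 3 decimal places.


H(parent) = 0.5864. H(left) = 0.8004, H(right) = 0.1914. Weighted = (37/71)*0.8004 + (34/71)*0.1914 = 0.5088. IG = 0.5864 - 0.5088 = 0.0776, which rounds to 0.078.

0.078


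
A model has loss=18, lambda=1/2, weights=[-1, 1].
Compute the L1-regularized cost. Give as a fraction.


L1 norm = sum(|w|) = 2. J = 18 + 1/2 * 2 = 19.

19


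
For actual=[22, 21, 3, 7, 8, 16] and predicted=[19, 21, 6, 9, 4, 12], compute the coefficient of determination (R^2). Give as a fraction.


Mean(y) = 77/6. SS_res = 54. SS_tot = 1889/6. R^2 = 1 - 54/(1889/6) = 1565/1889.

1565/1889


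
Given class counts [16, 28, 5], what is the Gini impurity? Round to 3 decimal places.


Total = 49. Proportions: 16/49, 28/49, 5/49. sum(p_i^2) = 0.4436. Gini = 1 - 0.4436 = 0.5564, which rounds to 0.556.

0.556


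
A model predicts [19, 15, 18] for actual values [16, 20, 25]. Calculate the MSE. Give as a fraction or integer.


MSE = (1/3) * ((16-19)^2=9 + (20-15)^2=25 + (25-18)^2=49). Sum = 83. MSE = 83/3.

83/3


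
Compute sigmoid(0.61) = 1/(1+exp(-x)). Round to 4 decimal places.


sigma(0.61) = 1/(1+e^(-0.61)) = 1/(1+0.543351) = 1/1.543351 = 0.6479.

0.6479


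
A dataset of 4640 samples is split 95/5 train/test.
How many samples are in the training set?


Test set = 4640 * 5% = 232. Training set = 4640 - 232 = 4408.

4408


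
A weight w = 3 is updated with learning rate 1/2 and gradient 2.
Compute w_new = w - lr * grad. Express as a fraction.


w_new = 3 - 1/2 * 2 = 3 - 1 = 2.

2


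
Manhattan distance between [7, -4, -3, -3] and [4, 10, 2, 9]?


d = sum of absolute differences: |7-4|=3 + |-4-10|=14 + |-3-2|=5 + |-3-9|=12 = 34.

34


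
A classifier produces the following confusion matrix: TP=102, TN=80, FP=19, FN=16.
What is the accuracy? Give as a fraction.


Accuracy = (TP + TN) / (TP + TN + FP + FN) = (102 + 80) / 217 = 26/31.

26/31


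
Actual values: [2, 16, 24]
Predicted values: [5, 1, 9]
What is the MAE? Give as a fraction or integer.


MAE = (1/3) * (|2-5|=3 + |16-1|=15 + |24-9|=15). Sum = 33. MAE = 11.

11


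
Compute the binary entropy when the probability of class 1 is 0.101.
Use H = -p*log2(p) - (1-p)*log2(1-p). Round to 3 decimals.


H = -0.101*log2(0.101) - 0.899*log2(0.899) = 0.472.

0.472


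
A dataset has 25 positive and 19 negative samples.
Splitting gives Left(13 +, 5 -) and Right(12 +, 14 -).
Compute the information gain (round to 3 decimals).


H(parent) = 0.9865. H(left) = 0.8524, H(right) = 0.9957. Weighted = (18/44)*0.8524 + (26/44)*0.9957 = 0.9371. IG = 0.9865 - 0.9371 = 0.0494, which rounds to 0.049.

0.049


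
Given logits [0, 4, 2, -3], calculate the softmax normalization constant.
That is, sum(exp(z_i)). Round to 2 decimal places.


Denom = e^0=1.0000 + e^4=54.5982 + e^2=7.3891 + e^-3=0.0498. Sum = 63.0371, which rounds to 63.04.

63.04


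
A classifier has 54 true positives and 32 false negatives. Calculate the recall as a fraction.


Recall = TP / (TP + FN) = 54 / 86 = 27/43.

27/43


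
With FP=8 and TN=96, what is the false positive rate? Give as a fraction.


FPR = FP / (FP + TN) = 8 / 104 = 1/13.

1/13


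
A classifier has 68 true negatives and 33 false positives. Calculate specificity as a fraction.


Specificity = TN / (TN + FP) = 68 / 101 = 68/101.

68/101


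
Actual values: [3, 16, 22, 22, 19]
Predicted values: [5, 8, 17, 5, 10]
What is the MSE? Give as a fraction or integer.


MSE = (1/5) * ((3-5)^2=4 + (16-8)^2=64 + (22-17)^2=25 + (22-5)^2=289 + (19-10)^2=81). Sum = 463. MSE = 463/5.

463/5


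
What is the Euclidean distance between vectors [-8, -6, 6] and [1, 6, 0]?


d = sqrt(sum of squared differences). (-8-1)^2=81, (-6-6)^2=144, (6-0)^2=36. Sum = 261.

sqrt(261)


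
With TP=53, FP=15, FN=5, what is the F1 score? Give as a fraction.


Precision = 53/68 = 53/68. Recall = 53/58 = 53/58. F1 = 2*P*R/(P+R) = 53/63.

53/63


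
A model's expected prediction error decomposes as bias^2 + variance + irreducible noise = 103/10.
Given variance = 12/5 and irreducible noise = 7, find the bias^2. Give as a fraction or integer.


Total error = bias^2 + variance + irreducible noise. So bias^2 = 103/10 - 12/5 - 7 = 9/10.

9/10


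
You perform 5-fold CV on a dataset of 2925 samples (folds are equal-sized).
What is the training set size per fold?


Each validation fold has 2925/5 = 585 samples. Training set = 2925 - 585 = 2340.

2340


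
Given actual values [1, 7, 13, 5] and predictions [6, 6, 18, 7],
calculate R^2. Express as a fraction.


Mean(y) = 13/2. SS_res = 55. SS_tot = 75. R^2 = 1 - 55/(75) = 4/15.

4/15


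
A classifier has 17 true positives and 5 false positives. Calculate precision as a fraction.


Precision = TP / (TP + FP) = 17 / 22 = 17/22.

17/22


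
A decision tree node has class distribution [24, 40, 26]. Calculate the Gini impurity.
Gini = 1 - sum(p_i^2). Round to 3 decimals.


Total = 90. Proportions: 24/90, 40/90, 26/90. sum(p_i^2) = 0.3521. Gini = 1 - 0.3521 = 0.6479, which rounds to 0.648.

0.648


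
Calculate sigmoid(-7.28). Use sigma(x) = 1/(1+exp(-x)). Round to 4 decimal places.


sigma(-7.28) = 1/(1+e^(7.28)) = 1/(1+1450.988025) = 1/1451.988025 = 0.0007.

0.0007


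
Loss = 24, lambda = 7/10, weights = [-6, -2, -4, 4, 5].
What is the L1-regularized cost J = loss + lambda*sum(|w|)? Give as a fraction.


L1 norm = sum(|w|) = 21. J = 24 + 7/10 * 21 = 387/10.

387/10


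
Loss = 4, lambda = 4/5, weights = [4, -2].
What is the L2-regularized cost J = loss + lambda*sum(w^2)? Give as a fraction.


L2 sq norm = sum(w^2) = 20. J = 4 + 4/5 * 20 = 20.

20


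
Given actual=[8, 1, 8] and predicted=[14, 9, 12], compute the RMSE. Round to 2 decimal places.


MSE = 38.6667. RMSE = sqrt(38.6667) = 6.22.

6.22


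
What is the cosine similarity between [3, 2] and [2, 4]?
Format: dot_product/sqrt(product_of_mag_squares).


dot = 14. |a|^2 = 13, |b|^2 = 20. cos = 14/sqrt(260).

14/sqrt(260)


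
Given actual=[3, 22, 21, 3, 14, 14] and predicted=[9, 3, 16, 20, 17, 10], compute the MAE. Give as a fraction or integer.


MAE = (1/6) * (|3-9|=6 + |22-3|=19 + |21-16|=5 + |3-20|=17 + |14-17|=3 + |14-10|=4). Sum = 54. MAE = 9.

9


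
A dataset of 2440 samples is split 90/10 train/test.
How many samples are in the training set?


Test set = 2440 * 10% = 244. Training set = 2440 - 244 = 2196.

2196


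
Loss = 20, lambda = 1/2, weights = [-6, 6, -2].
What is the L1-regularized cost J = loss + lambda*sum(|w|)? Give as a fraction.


L1 norm = sum(|w|) = 14. J = 20 + 1/2 * 14 = 27.

27


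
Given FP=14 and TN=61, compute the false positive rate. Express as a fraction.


FPR = FP / (FP + TN) = 14 / 75 = 14/75.

14/75


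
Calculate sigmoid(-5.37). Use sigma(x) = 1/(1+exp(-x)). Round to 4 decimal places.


sigma(-5.37) = 1/(1+e^(5.37)) = 1/(1+214.862868) = 1/215.862868 = 0.0046.

0.0046


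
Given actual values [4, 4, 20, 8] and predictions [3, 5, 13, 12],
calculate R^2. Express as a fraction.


Mean(y) = 9. SS_res = 67. SS_tot = 172. R^2 = 1 - 67/(172) = 105/172.

105/172
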